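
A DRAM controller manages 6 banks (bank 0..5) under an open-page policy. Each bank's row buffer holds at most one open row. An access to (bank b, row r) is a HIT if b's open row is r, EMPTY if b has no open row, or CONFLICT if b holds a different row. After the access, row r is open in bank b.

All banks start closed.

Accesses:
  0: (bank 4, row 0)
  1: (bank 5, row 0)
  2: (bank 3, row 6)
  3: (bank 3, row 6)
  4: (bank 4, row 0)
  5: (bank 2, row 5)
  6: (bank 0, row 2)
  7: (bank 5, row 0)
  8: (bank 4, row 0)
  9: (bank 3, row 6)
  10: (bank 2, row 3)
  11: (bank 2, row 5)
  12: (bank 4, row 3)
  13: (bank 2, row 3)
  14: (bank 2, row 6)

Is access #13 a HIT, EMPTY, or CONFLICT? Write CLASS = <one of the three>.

step 0: bank4 None->0 [EMPTY]
step 1: bank5 None->0 [EMPTY]
step 2: bank3 None->6 [EMPTY]
step 3: bank3 6->6 [HIT]
step 4: bank4 0->0 [HIT]
step 5: bank2 None->5 [EMPTY]
step 6: bank0 None->2 [EMPTY]
step 7: bank5 0->0 [HIT]
step 8: bank4 0->0 [HIT]
step 9: bank3 6->6 [HIT]
step 10: bank2 5->3 [CONFLICT]
step 11: bank2 3->5 [CONFLICT]
step 12: bank4 0->3 [CONFLICT]
step 13: bank2 5->3 [CONFLICT]
step 14: bank2 3->6 [CONFLICT]

CLASS = CONFLICT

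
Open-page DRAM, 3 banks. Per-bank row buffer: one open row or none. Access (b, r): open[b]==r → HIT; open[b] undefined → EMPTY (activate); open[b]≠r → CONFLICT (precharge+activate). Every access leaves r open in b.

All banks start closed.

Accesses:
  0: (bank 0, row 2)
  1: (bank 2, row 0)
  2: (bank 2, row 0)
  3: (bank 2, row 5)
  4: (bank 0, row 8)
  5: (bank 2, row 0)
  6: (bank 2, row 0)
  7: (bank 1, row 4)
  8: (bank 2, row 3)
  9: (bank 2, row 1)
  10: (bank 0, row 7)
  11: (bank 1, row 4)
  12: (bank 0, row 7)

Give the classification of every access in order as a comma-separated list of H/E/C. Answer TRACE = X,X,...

  [0] b0 r2: no row ⇒ E
  [1] b2 r0: no row ⇒ E
  [2] b2 r0: had r0 ⇒ H
  [3] b2 r5: had r0 ⇒ C
  [4] b0 r8: had r2 ⇒ C
  [5] b2 r0: had r5 ⇒ C
  [6] b2 r0: had r0 ⇒ H
  [7] b1 r4: no row ⇒ E
  [8] b2 r3: had r0 ⇒ C
  [9] b2 r1: had r3 ⇒ C
  [10] b0 r7: had r8 ⇒ C
  [11] b1 r4: had r4 ⇒ H
  [12] b0 r7: had r7 ⇒ H

TRACE = E,E,H,C,C,C,H,E,C,C,C,H,H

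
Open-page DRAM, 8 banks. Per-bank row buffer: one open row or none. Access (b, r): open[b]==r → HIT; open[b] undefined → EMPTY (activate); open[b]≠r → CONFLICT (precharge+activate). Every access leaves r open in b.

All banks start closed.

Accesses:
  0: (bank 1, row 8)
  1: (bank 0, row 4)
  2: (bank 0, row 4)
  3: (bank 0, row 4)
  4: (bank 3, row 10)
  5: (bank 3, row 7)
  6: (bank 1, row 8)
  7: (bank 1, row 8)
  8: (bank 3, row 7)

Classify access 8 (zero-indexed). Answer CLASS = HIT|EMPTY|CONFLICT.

CLASS = HIT

0: bank 1 row 8 — prev None → EMPTY
1: bank 0 row 4 — prev None → EMPTY
2: bank 0 row 4 — prev 4 → HIT
3: bank 0 row 4 — prev 4 → HIT
4: bank 3 row 10 — prev None → EMPTY
5: bank 3 row 7 — prev 10 → CONFLICT
6: bank 1 row 8 — prev 8 → HIT
7: bank 1 row 8 — prev 8 → HIT
8: bank 3 row 7 — prev 7 → HIT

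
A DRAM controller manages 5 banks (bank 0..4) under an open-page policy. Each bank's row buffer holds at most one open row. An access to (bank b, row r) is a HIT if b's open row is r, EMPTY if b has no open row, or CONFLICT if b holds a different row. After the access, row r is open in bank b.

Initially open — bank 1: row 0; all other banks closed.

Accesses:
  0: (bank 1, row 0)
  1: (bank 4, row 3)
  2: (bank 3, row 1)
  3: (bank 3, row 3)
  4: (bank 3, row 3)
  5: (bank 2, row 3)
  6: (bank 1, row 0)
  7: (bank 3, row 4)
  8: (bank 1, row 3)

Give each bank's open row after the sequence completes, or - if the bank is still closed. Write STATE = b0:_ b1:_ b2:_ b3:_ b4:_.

STATE = b0:- b1:3 b2:3 b3:4 b4:3

#0 (1,0) H  (was 0)
#1 (4,3) E
#2 (3,1) E
#3 (3,3) C  (was 1)
#4 (3,3) H  (was 3)
#5 (2,3) E
#6 (1,0) H  (was 0)
#7 (3,4) C  (was 3)
#8 (1,3) C  (was 0)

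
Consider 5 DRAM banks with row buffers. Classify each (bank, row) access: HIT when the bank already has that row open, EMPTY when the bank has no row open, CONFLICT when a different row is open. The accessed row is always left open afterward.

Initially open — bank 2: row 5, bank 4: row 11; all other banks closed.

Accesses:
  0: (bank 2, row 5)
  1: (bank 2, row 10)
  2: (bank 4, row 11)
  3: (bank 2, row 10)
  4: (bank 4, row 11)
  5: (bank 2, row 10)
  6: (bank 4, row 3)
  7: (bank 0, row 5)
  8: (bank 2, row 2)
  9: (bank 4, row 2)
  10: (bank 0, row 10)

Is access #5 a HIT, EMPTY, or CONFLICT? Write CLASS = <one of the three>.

CLASS = HIT

  [0] b2 r5: had r5 ⇒ H
  [1] b2 r10: had r5 ⇒ C
  [2] b4 r11: had r11 ⇒ H
  [3] b2 r10: had r10 ⇒ H
  [4] b4 r11: had r11 ⇒ H
  [5] b2 r10: had r10 ⇒ H
  [6] b4 r3: had r11 ⇒ C
  [7] b0 r5: no row ⇒ E
  [8] b2 r2: had r10 ⇒ C
  [9] b4 r2: had r3 ⇒ C
  [10] b0 r10: had r5 ⇒ C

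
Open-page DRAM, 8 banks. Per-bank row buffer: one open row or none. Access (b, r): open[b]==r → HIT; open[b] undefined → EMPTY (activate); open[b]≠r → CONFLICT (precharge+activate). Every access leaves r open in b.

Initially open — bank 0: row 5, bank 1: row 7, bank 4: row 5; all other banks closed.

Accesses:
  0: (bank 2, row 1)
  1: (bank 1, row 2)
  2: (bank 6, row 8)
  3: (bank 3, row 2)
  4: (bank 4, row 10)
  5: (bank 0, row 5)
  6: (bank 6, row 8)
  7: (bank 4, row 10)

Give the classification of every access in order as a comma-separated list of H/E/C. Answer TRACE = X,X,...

step 0: bank2 None->1 [EMPTY]
step 1: bank1 7->2 [CONFLICT]
step 2: bank6 None->8 [EMPTY]
step 3: bank3 None->2 [EMPTY]
step 4: bank4 5->10 [CONFLICT]
step 5: bank0 5->5 [HIT]
step 6: bank6 8->8 [HIT]
step 7: bank4 10->10 [HIT]

TRACE = E,C,E,E,C,H,H,H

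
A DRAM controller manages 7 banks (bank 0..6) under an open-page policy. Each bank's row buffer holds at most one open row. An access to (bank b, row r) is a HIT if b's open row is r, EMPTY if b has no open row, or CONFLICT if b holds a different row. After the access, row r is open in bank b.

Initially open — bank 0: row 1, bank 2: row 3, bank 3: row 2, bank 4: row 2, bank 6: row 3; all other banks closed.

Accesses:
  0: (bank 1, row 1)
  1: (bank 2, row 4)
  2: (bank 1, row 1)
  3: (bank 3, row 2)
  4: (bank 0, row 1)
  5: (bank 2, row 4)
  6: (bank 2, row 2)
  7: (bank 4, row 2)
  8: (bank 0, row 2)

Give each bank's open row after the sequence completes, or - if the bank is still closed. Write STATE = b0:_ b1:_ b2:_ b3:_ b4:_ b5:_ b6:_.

  [0] b1 r1: no row ⇒ E
  [1] b2 r4: had r3 ⇒ C
  [2] b1 r1: had r1 ⇒ H
  [3] b3 r2: had r2 ⇒ H
  [4] b0 r1: had r1 ⇒ H
  [5] b2 r4: had r4 ⇒ H
  [6] b2 r2: had r4 ⇒ C
  [7] b4 r2: had r2 ⇒ H
  [8] b0 r2: had r1 ⇒ C

STATE = b0:2 b1:1 b2:2 b3:2 b4:2 b5:- b6:3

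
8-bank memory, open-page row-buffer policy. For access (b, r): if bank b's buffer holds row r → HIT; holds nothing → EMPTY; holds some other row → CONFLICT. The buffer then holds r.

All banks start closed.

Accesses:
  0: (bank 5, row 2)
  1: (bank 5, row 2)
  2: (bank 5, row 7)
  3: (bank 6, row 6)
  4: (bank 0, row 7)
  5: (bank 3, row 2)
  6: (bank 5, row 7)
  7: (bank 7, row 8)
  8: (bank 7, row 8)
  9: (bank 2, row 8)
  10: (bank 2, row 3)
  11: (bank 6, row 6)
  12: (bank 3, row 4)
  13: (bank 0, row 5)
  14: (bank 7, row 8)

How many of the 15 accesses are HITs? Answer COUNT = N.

  [0] b5 r2: no row ⇒ E
  [1] b5 r2: had r2 ⇒ H
  [2] b5 r7: had r2 ⇒ C
  [3] b6 r6: no row ⇒ E
  [4] b0 r7: no row ⇒ E
  [5] b3 r2: no row ⇒ E
  [6] b5 r7: had r7 ⇒ H
  [7] b7 r8: no row ⇒ E
  [8] b7 r8: had r8 ⇒ H
  [9] b2 r8: no row ⇒ E
  [10] b2 r3: had r8 ⇒ C
  [11] b6 r6: had r6 ⇒ H
  [12] b3 r4: had r2 ⇒ C
  [13] b0 r5: had r7 ⇒ C
  [14] b7 r8: had r8 ⇒ H

COUNT = 5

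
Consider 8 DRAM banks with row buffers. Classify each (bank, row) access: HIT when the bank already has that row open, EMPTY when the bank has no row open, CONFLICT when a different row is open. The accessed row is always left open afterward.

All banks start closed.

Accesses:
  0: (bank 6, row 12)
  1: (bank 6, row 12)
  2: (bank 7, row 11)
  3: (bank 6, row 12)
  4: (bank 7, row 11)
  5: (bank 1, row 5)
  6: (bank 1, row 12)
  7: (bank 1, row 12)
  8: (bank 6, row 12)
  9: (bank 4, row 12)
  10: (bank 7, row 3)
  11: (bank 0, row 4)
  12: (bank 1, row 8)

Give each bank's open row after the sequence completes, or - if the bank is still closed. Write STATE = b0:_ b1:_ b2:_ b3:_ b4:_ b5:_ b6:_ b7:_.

#0 (6,12) E
#1 (6,12) H  (was 12)
#2 (7,11) E
#3 (6,12) H  (was 12)
#4 (7,11) H  (was 11)
#5 (1,5) E
#6 (1,12) C  (was 5)
#7 (1,12) H  (was 12)
#8 (6,12) H  (was 12)
#9 (4,12) E
#10 (7,3) C  (was 11)
#11 (0,4) E
#12 (1,8) C  (was 12)

STATE = b0:4 b1:8 b2:- b3:- b4:12 b5:- b6:12 b7:3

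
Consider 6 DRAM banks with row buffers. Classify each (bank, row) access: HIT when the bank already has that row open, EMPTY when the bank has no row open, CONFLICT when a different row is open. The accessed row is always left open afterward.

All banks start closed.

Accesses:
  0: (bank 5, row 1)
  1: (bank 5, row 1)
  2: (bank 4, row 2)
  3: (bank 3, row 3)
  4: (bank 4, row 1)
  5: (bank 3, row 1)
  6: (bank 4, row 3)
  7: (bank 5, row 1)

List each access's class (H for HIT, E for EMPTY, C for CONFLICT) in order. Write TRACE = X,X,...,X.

TRACE = E,H,E,E,C,C,C,H

0: bank 5 row 1 — prev None → EMPTY
1: bank 5 row 1 — prev 1 → HIT
2: bank 4 row 2 — prev None → EMPTY
3: bank 3 row 3 — prev None → EMPTY
4: bank 4 row 1 — prev 2 → CONFLICT
5: bank 3 row 1 — prev 3 → CONFLICT
6: bank 4 row 3 — prev 1 → CONFLICT
7: bank 5 row 1 — prev 1 → HIT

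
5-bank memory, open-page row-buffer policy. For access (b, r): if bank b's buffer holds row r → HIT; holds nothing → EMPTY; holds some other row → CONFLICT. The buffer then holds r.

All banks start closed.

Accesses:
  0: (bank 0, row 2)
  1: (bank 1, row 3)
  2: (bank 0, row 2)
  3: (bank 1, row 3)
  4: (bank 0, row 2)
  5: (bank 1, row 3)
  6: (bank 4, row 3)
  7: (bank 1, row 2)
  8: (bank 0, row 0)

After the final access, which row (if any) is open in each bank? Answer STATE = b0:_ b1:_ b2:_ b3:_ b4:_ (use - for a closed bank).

step 0: bank0 None->2 [EMPTY]
step 1: bank1 None->3 [EMPTY]
step 2: bank0 2->2 [HIT]
step 3: bank1 3->3 [HIT]
step 4: bank0 2->2 [HIT]
step 5: bank1 3->3 [HIT]
step 6: bank4 None->3 [EMPTY]
step 7: bank1 3->2 [CONFLICT]
step 8: bank0 2->0 [CONFLICT]

STATE = b0:0 b1:2 b2:- b3:- b4:3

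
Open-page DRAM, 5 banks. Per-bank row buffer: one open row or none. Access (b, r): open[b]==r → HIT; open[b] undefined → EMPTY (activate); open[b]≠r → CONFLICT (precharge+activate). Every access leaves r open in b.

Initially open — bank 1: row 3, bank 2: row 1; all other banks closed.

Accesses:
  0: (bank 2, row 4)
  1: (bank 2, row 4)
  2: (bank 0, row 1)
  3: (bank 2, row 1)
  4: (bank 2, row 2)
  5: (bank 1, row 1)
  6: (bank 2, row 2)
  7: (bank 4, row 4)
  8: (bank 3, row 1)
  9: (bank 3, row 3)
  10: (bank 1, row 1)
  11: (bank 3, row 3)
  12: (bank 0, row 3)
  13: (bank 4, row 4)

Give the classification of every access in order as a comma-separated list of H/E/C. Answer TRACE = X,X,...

  [0] b2 r4: had r1 ⇒ C
  [1] b2 r4: had r4 ⇒ H
  [2] b0 r1: no row ⇒ E
  [3] b2 r1: had r4 ⇒ C
  [4] b2 r2: had r1 ⇒ C
  [5] b1 r1: had r3 ⇒ C
  [6] b2 r2: had r2 ⇒ H
  [7] b4 r4: no row ⇒ E
  [8] b3 r1: no row ⇒ E
  [9] b3 r3: had r1 ⇒ C
  [10] b1 r1: had r1 ⇒ H
  [11] b3 r3: had r3 ⇒ H
  [12] b0 r3: had r1 ⇒ C
  [13] b4 r4: had r4 ⇒ H

TRACE = C,H,E,C,C,C,H,E,E,C,H,H,C,H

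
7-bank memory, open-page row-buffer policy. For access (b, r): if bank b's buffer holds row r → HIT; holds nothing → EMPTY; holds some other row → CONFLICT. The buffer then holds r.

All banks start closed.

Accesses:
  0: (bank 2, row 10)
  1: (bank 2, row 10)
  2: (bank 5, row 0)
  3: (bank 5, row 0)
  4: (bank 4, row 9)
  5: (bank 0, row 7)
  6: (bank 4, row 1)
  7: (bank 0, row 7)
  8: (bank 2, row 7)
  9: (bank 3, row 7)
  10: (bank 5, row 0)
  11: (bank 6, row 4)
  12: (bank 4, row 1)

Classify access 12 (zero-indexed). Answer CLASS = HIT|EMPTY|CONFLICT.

  [0] b2 r10: no row ⇒ E
  [1] b2 r10: had r10 ⇒ H
  [2] b5 r0: no row ⇒ E
  [3] b5 r0: had r0 ⇒ H
  [4] b4 r9: no row ⇒ E
  [5] b0 r7: no row ⇒ E
  [6] b4 r1: had r9 ⇒ C
  [7] b0 r7: had r7 ⇒ H
  [8] b2 r7: had r10 ⇒ C
  [9] b3 r7: no row ⇒ E
  [10] b5 r0: had r0 ⇒ H
  [11] b6 r4: no row ⇒ E
  [12] b4 r1: had r1 ⇒ H

CLASS = HIT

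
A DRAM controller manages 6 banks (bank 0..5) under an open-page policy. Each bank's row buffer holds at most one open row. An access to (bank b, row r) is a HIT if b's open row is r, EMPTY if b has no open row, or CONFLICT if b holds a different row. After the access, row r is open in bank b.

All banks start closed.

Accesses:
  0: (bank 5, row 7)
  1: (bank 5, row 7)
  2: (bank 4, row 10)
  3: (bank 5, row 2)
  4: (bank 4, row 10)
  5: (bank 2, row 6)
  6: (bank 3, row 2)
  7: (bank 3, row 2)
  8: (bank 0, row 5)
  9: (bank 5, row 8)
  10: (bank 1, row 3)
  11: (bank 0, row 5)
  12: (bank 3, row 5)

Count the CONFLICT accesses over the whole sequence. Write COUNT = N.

COUNT = 3

  [0] b5 r7: no row ⇒ E
  [1] b5 r7: had r7 ⇒ H
  [2] b4 r10: no row ⇒ E
  [3] b5 r2: had r7 ⇒ C
  [4] b4 r10: had r10 ⇒ H
  [5] b2 r6: no row ⇒ E
  [6] b3 r2: no row ⇒ E
  [7] b3 r2: had r2 ⇒ H
  [8] b0 r5: no row ⇒ E
  [9] b5 r8: had r2 ⇒ C
  [10] b1 r3: no row ⇒ E
  [11] b0 r5: had r5 ⇒ H
  [12] b3 r5: had r2 ⇒ C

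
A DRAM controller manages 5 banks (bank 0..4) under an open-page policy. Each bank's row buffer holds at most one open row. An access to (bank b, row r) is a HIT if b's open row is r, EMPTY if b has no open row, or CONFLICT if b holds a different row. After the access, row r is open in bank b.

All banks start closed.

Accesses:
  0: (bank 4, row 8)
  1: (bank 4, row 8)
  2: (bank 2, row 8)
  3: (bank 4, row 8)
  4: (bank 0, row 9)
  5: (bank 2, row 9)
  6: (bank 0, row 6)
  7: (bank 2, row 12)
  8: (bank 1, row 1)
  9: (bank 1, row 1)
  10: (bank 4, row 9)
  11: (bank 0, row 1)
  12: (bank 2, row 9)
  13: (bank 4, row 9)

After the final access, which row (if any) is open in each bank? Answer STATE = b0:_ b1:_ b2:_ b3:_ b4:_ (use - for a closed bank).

STATE = b0:1 b1:1 b2:9 b3:- b4:9

#0 (4,8) E
#1 (4,8) H  (was 8)
#2 (2,8) E
#3 (4,8) H  (was 8)
#4 (0,9) E
#5 (2,9) C  (was 8)
#6 (0,6) C  (was 9)
#7 (2,12) C  (was 9)
#8 (1,1) E
#9 (1,1) H  (was 1)
#10 (4,9) C  (was 8)
#11 (0,1) C  (was 6)
#12 (2,9) C  (was 12)
#13 (4,9) H  (was 9)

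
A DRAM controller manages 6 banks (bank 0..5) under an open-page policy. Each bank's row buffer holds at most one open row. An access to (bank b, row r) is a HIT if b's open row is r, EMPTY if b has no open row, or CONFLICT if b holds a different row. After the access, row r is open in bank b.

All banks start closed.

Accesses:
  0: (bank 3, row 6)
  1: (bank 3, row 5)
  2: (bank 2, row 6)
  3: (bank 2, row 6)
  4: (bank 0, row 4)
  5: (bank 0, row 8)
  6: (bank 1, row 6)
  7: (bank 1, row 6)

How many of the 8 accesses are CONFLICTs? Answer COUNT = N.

#0 (3,6) E
#1 (3,5) C  (was 6)
#2 (2,6) E
#3 (2,6) H  (was 6)
#4 (0,4) E
#5 (0,8) C  (was 4)
#6 (1,6) E
#7 (1,6) H  (was 6)

COUNT = 2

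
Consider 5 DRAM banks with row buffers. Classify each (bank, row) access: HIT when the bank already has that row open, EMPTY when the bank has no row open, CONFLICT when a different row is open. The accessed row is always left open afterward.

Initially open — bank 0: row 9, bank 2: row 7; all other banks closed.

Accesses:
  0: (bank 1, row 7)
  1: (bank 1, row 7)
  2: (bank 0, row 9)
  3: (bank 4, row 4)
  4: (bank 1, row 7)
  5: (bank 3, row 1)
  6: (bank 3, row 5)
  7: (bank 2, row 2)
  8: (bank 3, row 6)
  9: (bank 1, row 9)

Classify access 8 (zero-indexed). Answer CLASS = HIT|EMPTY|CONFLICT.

  [0] b1 r7: no row ⇒ E
  [1] b1 r7: had r7 ⇒ H
  [2] b0 r9: had r9 ⇒ H
  [3] b4 r4: no row ⇒ E
  [4] b1 r7: had r7 ⇒ H
  [5] b3 r1: no row ⇒ E
  [6] b3 r5: had r1 ⇒ C
  [7] b2 r2: had r7 ⇒ C
  [8] b3 r6: had r5 ⇒ C
  [9] b1 r9: had r7 ⇒ C

CLASS = CONFLICT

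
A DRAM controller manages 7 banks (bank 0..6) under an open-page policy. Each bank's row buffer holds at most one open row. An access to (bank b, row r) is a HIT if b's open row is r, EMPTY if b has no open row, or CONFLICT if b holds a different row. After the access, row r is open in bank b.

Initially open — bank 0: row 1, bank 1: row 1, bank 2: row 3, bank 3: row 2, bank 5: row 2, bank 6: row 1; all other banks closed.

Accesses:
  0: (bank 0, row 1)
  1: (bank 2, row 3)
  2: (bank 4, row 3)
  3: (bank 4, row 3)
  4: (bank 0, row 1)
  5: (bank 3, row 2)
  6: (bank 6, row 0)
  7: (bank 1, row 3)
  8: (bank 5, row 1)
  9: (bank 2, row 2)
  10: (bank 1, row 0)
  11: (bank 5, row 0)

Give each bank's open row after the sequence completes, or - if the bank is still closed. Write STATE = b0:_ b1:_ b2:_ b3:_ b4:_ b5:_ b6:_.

STATE = b0:1 b1:0 b2:2 b3:2 b4:3 b5:0 b6:0

0: bank 0 row 1 — prev 1 → HIT
1: bank 2 row 3 — prev 3 → HIT
2: bank 4 row 3 — prev None → EMPTY
3: bank 4 row 3 — prev 3 → HIT
4: bank 0 row 1 — prev 1 → HIT
5: bank 3 row 2 — prev 2 → HIT
6: bank 6 row 0 — prev 1 → CONFLICT
7: bank 1 row 3 — prev 1 → CONFLICT
8: bank 5 row 1 — prev 2 → CONFLICT
9: bank 2 row 2 — prev 3 → CONFLICT
10: bank 1 row 0 — prev 3 → CONFLICT
11: bank 5 row 0 — prev 1 → CONFLICT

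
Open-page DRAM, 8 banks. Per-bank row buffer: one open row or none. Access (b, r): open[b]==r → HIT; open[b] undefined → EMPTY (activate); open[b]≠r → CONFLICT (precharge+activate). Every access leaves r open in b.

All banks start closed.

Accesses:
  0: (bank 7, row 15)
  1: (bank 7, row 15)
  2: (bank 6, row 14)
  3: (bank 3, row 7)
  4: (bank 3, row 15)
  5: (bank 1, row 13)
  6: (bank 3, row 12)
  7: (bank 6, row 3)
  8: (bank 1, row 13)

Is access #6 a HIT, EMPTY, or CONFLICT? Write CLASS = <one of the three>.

  [0] b7 r15: no row ⇒ E
  [1] b7 r15: had r15 ⇒ H
  [2] b6 r14: no row ⇒ E
  [3] b3 r7: no row ⇒ E
  [4] b3 r15: had r7 ⇒ C
  [5] b1 r13: no row ⇒ E
  [6] b3 r12: had r15 ⇒ C
  [7] b6 r3: had r14 ⇒ C
  [8] b1 r13: had r13 ⇒ H

CLASS = CONFLICT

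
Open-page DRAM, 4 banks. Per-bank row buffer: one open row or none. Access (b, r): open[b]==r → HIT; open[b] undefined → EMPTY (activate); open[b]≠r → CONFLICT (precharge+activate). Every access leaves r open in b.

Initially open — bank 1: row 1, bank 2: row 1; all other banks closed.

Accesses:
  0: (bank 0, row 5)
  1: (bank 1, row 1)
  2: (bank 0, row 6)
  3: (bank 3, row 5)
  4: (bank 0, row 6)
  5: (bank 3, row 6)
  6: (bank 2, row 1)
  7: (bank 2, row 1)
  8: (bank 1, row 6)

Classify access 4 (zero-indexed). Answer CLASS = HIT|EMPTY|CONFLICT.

0: bank 0 row 5 — prev None → EMPTY
1: bank 1 row 1 — prev 1 → HIT
2: bank 0 row 6 — prev 5 → CONFLICT
3: bank 3 row 5 — prev None → EMPTY
4: bank 0 row 6 — prev 6 → HIT
5: bank 3 row 6 — prev 5 → CONFLICT
6: bank 2 row 1 — prev 1 → HIT
7: bank 2 row 1 — prev 1 → HIT
8: bank 1 row 6 — prev 1 → CONFLICT

CLASS = HIT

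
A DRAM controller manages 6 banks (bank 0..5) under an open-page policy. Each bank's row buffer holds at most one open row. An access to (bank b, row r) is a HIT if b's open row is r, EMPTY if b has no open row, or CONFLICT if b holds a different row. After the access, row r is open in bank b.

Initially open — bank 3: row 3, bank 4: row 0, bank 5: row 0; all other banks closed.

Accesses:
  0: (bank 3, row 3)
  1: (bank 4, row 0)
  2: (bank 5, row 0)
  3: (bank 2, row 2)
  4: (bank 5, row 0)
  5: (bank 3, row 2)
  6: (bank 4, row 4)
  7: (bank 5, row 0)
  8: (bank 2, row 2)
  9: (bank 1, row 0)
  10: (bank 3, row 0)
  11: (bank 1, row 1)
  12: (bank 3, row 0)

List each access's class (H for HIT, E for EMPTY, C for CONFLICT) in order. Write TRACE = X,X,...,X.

  [0] b3 r3: had r3 ⇒ H
  [1] b4 r0: had r0 ⇒ H
  [2] b5 r0: had r0 ⇒ H
  [3] b2 r2: no row ⇒ E
  [4] b5 r0: had r0 ⇒ H
  [5] b3 r2: had r3 ⇒ C
  [6] b4 r4: had r0 ⇒ C
  [7] b5 r0: had r0 ⇒ H
  [8] b2 r2: had r2 ⇒ H
  [9] b1 r0: no row ⇒ E
  [10] b3 r0: had r2 ⇒ C
  [11] b1 r1: had r0 ⇒ C
  [12] b3 r0: had r0 ⇒ H

TRACE = H,H,H,E,H,C,C,H,H,E,C,C,H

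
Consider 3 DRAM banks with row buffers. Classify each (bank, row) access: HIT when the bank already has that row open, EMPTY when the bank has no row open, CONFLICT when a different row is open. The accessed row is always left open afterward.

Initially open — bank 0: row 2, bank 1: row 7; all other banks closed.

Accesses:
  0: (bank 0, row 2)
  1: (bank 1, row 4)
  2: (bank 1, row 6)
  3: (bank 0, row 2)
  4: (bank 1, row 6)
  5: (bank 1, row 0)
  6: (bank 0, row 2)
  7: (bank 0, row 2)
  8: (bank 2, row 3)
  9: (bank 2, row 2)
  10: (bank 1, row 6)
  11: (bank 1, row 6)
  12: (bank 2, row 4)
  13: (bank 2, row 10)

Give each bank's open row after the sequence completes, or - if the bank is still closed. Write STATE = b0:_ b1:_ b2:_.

#0 (0,2) H  (was 2)
#1 (1,4) C  (was 7)
#2 (1,6) C  (was 4)
#3 (0,2) H  (was 2)
#4 (1,6) H  (was 6)
#5 (1,0) C  (was 6)
#6 (0,2) H  (was 2)
#7 (0,2) H  (was 2)
#8 (2,3) E
#9 (2,2) C  (was 3)
#10 (1,6) C  (was 0)
#11 (1,6) H  (was 6)
#12 (2,4) C  (was 2)
#13 (2,10) C  (was 4)

STATE = b0:2 b1:6 b2:10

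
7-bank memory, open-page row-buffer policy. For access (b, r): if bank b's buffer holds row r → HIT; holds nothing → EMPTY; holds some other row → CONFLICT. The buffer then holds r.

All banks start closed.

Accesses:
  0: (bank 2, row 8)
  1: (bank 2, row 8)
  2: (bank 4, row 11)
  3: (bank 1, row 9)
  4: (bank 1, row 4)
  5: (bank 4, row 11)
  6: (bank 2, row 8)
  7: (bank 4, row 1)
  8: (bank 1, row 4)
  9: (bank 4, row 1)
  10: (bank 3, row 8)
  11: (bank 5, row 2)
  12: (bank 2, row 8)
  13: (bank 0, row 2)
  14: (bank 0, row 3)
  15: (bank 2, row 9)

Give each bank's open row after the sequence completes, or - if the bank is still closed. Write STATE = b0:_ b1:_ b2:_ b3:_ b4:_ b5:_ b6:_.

0: bank 2 row 8 — prev None → EMPTY
1: bank 2 row 8 — prev 8 → HIT
2: bank 4 row 11 — prev None → EMPTY
3: bank 1 row 9 — prev None → EMPTY
4: bank 1 row 4 — prev 9 → CONFLICT
5: bank 4 row 11 — prev 11 → HIT
6: bank 2 row 8 — prev 8 → HIT
7: bank 4 row 1 — prev 11 → CONFLICT
8: bank 1 row 4 — prev 4 → HIT
9: bank 4 row 1 — prev 1 → HIT
10: bank 3 row 8 — prev None → EMPTY
11: bank 5 row 2 — prev None → EMPTY
12: bank 2 row 8 — prev 8 → HIT
13: bank 0 row 2 — prev None → EMPTY
14: bank 0 row 3 — prev 2 → CONFLICT
15: bank 2 row 9 — prev 8 → CONFLICT

STATE = b0:3 b1:4 b2:9 b3:8 b4:1 b5:2 b6:-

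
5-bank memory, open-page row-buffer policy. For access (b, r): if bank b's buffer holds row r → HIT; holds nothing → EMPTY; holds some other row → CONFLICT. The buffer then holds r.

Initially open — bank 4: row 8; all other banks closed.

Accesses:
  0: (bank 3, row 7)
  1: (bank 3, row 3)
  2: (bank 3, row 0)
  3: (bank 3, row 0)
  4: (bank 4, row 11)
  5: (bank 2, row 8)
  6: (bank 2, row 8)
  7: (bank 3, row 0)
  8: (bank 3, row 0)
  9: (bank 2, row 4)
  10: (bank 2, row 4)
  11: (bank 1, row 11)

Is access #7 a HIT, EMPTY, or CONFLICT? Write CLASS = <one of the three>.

#0 (3,7) E
#1 (3,3) C  (was 7)
#2 (3,0) C  (was 3)
#3 (3,0) H  (was 0)
#4 (4,11) C  (was 8)
#5 (2,8) E
#6 (2,8) H  (was 8)
#7 (3,0) H  (was 0)
#8 (3,0) H  (was 0)
#9 (2,4) C  (was 8)
#10 (2,4) H  (was 4)
#11 (1,11) E

CLASS = HIT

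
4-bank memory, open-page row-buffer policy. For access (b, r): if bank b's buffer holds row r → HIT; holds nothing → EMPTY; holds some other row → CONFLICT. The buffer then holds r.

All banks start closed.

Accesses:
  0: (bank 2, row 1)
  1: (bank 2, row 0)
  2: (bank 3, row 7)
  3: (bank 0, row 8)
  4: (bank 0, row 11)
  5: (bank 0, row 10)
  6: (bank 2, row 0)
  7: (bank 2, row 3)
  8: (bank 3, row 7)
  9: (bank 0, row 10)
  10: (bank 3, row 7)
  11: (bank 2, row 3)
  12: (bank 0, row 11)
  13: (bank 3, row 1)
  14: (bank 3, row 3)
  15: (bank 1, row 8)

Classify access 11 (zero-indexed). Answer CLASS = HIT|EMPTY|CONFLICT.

CLASS = HIT

step 0: bank2 None->1 [EMPTY]
step 1: bank2 1->0 [CONFLICT]
step 2: bank3 None->7 [EMPTY]
step 3: bank0 None->8 [EMPTY]
step 4: bank0 8->11 [CONFLICT]
step 5: bank0 11->10 [CONFLICT]
step 6: bank2 0->0 [HIT]
step 7: bank2 0->3 [CONFLICT]
step 8: bank3 7->7 [HIT]
step 9: bank0 10->10 [HIT]
step 10: bank3 7->7 [HIT]
step 11: bank2 3->3 [HIT]
step 12: bank0 10->11 [CONFLICT]
step 13: bank3 7->1 [CONFLICT]
step 14: bank3 1->3 [CONFLICT]
step 15: bank1 None->8 [EMPTY]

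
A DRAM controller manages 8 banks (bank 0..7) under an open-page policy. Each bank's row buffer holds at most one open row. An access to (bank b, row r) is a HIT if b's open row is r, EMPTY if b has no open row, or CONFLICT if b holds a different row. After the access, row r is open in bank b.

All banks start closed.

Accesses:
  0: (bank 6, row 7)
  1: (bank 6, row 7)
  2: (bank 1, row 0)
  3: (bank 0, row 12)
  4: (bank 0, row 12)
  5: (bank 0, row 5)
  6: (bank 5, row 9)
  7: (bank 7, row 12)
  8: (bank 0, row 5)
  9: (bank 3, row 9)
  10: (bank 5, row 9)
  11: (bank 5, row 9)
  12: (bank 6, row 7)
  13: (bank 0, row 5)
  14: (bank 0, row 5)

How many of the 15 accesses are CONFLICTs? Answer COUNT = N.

#0 (6,7) E
#1 (6,7) H  (was 7)
#2 (1,0) E
#3 (0,12) E
#4 (0,12) H  (was 12)
#5 (0,5) C  (was 12)
#6 (5,9) E
#7 (7,12) E
#8 (0,5) H  (was 5)
#9 (3,9) E
#10 (5,9) H  (was 9)
#11 (5,9) H  (was 9)
#12 (6,7) H  (was 7)
#13 (0,5) H  (was 5)
#14 (0,5) H  (was 5)

COUNT = 1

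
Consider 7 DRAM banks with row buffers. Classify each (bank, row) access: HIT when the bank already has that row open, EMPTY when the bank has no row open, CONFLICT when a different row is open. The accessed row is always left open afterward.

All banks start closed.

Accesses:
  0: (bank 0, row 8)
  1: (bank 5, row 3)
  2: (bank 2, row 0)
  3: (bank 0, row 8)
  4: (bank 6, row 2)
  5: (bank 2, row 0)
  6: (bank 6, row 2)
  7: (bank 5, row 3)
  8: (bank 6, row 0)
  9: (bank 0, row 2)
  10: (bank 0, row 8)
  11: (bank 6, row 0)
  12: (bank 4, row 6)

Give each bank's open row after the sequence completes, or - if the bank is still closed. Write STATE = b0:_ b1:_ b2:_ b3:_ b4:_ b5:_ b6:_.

STATE = b0:8 b1:- b2:0 b3:- b4:6 b5:3 b6:0

0: bank 0 row 8 — prev None → EMPTY
1: bank 5 row 3 — prev None → EMPTY
2: bank 2 row 0 — prev None → EMPTY
3: bank 0 row 8 — prev 8 → HIT
4: bank 6 row 2 — prev None → EMPTY
5: bank 2 row 0 — prev 0 → HIT
6: bank 6 row 2 — prev 2 → HIT
7: bank 5 row 3 — prev 3 → HIT
8: bank 6 row 0 — prev 2 → CONFLICT
9: bank 0 row 2 — prev 8 → CONFLICT
10: bank 0 row 8 — prev 2 → CONFLICT
11: bank 6 row 0 — prev 0 → HIT
12: bank 4 row 6 — prev None → EMPTY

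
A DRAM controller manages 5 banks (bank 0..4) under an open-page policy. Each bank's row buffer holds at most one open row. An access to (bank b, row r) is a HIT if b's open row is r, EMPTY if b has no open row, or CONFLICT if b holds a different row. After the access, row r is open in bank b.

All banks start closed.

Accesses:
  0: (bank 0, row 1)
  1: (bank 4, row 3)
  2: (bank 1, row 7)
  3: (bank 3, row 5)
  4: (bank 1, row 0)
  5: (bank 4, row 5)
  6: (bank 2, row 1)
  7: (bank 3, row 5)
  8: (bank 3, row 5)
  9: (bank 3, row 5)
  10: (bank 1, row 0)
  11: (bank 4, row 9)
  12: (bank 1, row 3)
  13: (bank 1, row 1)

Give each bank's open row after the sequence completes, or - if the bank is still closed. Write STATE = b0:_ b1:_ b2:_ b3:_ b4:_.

STATE = b0:1 b1:1 b2:1 b3:5 b4:9

0: bank 0 row 1 — prev None → EMPTY
1: bank 4 row 3 — prev None → EMPTY
2: bank 1 row 7 — prev None → EMPTY
3: bank 3 row 5 — prev None → EMPTY
4: bank 1 row 0 — prev 7 → CONFLICT
5: bank 4 row 5 — prev 3 → CONFLICT
6: bank 2 row 1 — prev None → EMPTY
7: bank 3 row 5 — prev 5 → HIT
8: bank 3 row 5 — prev 5 → HIT
9: bank 3 row 5 — prev 5 → HIT
10: bank 1 row 0 — prev 0 → HIT
11: bank 4 row 9 — prev 5 → CONFLICT
12: bank 1 row 3 — prev 0 → CONFLICT
13: bank 1 row 1 — prev 3 → CONFLICT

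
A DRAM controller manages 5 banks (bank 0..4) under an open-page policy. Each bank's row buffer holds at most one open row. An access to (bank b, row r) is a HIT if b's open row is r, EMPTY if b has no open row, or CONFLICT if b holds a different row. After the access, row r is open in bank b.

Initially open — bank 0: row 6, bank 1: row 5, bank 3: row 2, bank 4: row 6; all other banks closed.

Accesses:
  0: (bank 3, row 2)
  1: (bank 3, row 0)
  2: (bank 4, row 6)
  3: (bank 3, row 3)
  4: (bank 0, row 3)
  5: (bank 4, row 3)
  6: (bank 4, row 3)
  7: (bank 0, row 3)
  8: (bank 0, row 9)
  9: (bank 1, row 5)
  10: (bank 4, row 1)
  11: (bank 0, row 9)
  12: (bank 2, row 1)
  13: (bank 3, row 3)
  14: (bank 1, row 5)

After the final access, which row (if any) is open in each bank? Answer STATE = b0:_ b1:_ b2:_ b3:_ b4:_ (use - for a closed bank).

  [0] b3 r2: had r2 ⇒ H
  [1] b3 r0: had r2 ⇒ C
  [2] b4 r6: had r6 ⇒ H
  [3] b3 r3: had r0 ⇒ C
  [4] b0 r3: had r6 ⇒ C
  [5] b4 r3: had r6 ⇒ C
  [6] b4 r3: had r3 ⇒ H
  [7] b0 r3: had r3 ⇒ H
  [8] b0 r9: had r3 ⇒ C
  [9] b1 r5: had r5 ⇒ H
  [10] b4 r1: had r3 ⇒ C
  [11] b0 r9: had r9 ⇒ H
  [12] b2 r1: no row ⇒ E
  [13] b3 r3: had r3 ⇒ H
  [14] b1 r5: had r5 ⇒ H

STATE = b0:9 b1:5 b2:1 b3:3 b4:1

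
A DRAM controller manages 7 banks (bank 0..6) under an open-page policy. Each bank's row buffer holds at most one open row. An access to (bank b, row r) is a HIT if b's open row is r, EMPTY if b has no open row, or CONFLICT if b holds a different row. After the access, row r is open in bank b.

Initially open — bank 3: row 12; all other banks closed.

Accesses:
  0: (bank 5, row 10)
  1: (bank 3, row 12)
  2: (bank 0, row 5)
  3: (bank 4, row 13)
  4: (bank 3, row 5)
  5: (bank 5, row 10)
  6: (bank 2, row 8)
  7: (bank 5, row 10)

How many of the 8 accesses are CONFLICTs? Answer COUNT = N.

#0 (5,10) E
#1 (3,12) H  (was 12)
#2 (0,5) E
#3 (4,13) E
#4 (3,5) C  (was 12)
#5 (5,10) H  (was 10)
#6 (2,8) E
#7 (5,10) H  (was 10)

COUNT = 1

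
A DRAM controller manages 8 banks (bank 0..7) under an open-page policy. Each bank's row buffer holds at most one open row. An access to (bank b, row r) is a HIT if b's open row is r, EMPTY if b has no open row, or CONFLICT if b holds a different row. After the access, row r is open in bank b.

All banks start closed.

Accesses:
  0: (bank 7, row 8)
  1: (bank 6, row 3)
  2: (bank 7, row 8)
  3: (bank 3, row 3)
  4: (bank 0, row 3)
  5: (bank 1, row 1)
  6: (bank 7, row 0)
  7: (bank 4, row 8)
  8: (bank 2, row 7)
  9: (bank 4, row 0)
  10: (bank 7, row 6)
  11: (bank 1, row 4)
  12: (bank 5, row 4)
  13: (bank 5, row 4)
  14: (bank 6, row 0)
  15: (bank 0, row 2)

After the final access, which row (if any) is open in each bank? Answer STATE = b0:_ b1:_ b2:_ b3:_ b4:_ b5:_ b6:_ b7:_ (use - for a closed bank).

STATE = b0:2 b1:4 b2:7 b3:3 b4:0 b5:4 b6:0 b7:6

step 0: bank7 None->8 [EMPTY]
step 1: bank6 None->3 [EMPTY]
step 2: bank7 8->8 [HIT]
step 3: bank3 None->3 [EMPTY]
step 4: bank0 None->3 [EMPTY]
step 5: bank1 None->1 [EMPTY]
step 6: bank7 8->0 [CONFLICT]
step 7: bank4 None->8 [EMPTY]
step 8: bank2 None->7 [EMPTY]
step 9: bank4 8->0 [CONFLICT]
step 10: bank7 0->6 [CONFLICT]
step 11: bank1 1->4 [CONFLICT]
step 12: bank5 None->4 [EMPTY]
step 13: bank5 4->4 [HIT]
step 14: bank6 3->0 [CONFLICT]
step 15: bank0 3->2 [CONFLICT]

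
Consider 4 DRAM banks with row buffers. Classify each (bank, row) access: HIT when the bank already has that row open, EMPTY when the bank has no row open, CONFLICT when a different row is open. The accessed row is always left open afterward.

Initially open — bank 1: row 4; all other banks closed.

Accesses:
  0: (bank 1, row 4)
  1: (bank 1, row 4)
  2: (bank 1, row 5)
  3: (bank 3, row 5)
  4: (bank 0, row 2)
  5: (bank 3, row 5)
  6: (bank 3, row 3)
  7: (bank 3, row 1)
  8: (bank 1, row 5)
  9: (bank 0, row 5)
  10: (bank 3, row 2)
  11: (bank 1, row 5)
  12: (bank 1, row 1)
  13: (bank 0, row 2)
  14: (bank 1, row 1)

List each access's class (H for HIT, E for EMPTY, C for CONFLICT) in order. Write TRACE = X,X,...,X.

0: bank 1 row 4 — prev 4 → HIT
1: bank 1 row 4 — prev 4 → HIT
2: bank 1 row 5 — prev 4 → CONFLICT
3: bank 3 row 5 — prev None → EMPTY
4: bank 0 row 2 — prev None → EMPTY
5: bank 3 row 5 — prev 5 → HIT
6: bank 3 row 3 — prev 5 → CONFLICT
7: bank 3 row 1 — prev 3 → CONFLICT
8: bank 1 row 5 — prev 5 → HIT
9: bank 0 row 5 — prev 2 → CONFLICT
10: bank 3 row 2 — prev 1 → CONFLICT
11: bank 1 row 5 — prev 5 → HIT
12: bank 1 row 1 — prev 5 → CONFLICT
13: bank 0 row 2 — prev 5 → CONFLICT
14: bank 1 row 1 — prev 1 → HIT

TRACE = H,H,C,E,E,H,C,C,H,C,C,H,C,C,H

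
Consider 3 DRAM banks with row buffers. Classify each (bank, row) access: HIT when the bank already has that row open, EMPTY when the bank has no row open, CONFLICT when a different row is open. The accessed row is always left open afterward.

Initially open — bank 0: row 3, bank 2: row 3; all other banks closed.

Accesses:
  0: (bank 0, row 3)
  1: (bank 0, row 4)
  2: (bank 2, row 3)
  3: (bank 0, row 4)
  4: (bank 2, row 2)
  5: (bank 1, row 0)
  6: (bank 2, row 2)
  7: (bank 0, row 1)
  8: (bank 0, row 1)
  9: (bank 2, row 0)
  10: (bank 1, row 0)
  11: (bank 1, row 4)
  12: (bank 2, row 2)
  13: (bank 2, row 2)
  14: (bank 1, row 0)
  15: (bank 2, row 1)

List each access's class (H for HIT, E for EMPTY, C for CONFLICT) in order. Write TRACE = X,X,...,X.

#0 (0,3) H  (was 3)
#1 (0,4) C  (was 3)
#2 (2,3) H  (was 3)
#3 (0,4) H  (was 4)
#4 (2,2) C  (was 3)
#5 (1,0) E
#6 (2,2) H  (was 2)
#7 (0,1) C  (was 4)
#8 (0,1) H  (was 1)
#9 (2,0) C  (was 2)
#10 (1,0) H  (was 0)
#11 (1,4) C  (was 0)
#12 (2,2) C  (was 0)
#13 (2,2) H  (was 2)
#14 (1,0) C  (was 4)
#15 (2,1) C  (was 2)

TRACE = H,C,H,H,C,E,H,C,H,C,H,C,C,H,C,C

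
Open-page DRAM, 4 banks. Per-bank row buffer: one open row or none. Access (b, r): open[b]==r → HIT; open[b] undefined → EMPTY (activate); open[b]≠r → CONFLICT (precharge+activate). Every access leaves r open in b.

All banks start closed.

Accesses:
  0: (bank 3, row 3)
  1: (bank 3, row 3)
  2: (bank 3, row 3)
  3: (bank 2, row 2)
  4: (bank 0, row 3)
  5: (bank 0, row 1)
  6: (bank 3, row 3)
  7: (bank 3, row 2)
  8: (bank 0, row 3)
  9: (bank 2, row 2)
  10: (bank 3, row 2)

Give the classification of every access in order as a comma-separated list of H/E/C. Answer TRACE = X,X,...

TRACE = E,H,H,E,E,C,H,C,C,H,H

#0 (3,3) E
#1 (3,3) H  (was 3)
#2 (3,3) H  (was 3)
#3 (2,2) E
#4 (0,3) E
#5 (0,1) C  (was 3)
#6 (3,3) H  (was 3)
#7 (3,2) C  (was 3)
#8 (0,3) C  (was 1)
#9 (2,2) H  (was 2)
#10 (3,2) H  (was 2)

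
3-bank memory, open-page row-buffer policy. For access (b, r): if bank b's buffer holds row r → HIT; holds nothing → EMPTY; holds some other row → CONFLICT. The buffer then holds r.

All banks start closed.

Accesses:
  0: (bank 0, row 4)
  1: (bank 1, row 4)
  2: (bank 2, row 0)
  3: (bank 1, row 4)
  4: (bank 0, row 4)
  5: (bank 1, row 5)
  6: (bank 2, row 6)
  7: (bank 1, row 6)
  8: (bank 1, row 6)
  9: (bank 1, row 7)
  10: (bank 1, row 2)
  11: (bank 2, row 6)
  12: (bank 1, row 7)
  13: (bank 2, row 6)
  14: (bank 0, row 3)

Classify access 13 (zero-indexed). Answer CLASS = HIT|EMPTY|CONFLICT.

  [0] b0 r4: no row ⇒ E
  [1] b1 r4: no row ⇒ E
  [2] b2 r0: no row ⇒ E
  [3] b1 r4: had r4 ⇒ H
  [4] b0 r4: had r4 ⇒ H
  [5] b1 r5: had r4 ⇒ C
  [6] b2 r6: had r0 ⇒ C
  [7] b1 r6: had r5 ⇒ C
  [8] b1 r6: had r6 ⇒ H
  [9] b1 r7: had r6 ⇒ C
  [10] b1 r2: had r7 ⇒ C
  [11] b2 r6: had r6 ⇒ H
  [12] b1 r7: had r2 ⇒ C
  [13] b2 r6: had r6 ⇒ H
  [14] b0 r3: had r4 ⇒ C

CLASS = HIT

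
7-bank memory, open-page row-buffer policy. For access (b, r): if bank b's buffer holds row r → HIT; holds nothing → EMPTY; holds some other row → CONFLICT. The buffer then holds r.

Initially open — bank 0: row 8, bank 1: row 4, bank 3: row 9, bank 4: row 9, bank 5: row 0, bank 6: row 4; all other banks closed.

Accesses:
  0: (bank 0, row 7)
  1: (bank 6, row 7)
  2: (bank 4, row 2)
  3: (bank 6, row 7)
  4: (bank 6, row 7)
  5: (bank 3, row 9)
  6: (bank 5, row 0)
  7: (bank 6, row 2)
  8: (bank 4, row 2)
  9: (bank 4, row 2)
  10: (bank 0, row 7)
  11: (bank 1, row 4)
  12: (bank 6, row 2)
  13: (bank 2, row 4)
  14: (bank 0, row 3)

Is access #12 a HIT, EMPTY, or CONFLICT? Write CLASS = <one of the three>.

0: bank 0 row 7 — prev 8 → CONFLICT
1: bank 6 row 7 — prev 4 → CONFLICT
2: bank 4 row 2 — prev 9 → CONFLICT
3: bank 6 row 7 — prev 7 → HIT
4: bank 6 row 7 — prev 7 → HIT
5: bank 3 row 9 — prev 9 → HIT
6: bank 5 row 0 — prev 0 → HIT
7: bank 6 row 2 — prev 7 → CONFLICT
8: bank 4 row 2 — prev 2 → HIT
9: bank 4 row 2 — prev 2 → HIT
10: bank 0 row 7 — prev 7 → HIT
11: bank 1 row 4 — prev 4 → HIT
12: bank 6 row 2 — prev 2 → HIT
13: bank 2 row 4 — prev None → EMPTY
14: bank 0 row 3 — prev 7 → CONFLICT

CLASS = HIT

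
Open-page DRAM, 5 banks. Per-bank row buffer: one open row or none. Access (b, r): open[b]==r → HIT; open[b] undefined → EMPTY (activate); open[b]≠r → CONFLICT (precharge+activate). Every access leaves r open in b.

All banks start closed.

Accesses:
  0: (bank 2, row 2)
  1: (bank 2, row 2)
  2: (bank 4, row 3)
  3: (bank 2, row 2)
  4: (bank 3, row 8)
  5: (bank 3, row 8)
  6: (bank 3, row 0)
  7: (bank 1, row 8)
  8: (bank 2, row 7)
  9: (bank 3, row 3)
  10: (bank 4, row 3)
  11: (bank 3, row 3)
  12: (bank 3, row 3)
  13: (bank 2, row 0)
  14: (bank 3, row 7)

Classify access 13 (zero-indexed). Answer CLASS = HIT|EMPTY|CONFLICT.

step 0: bank2 None->2 [EMPTY]
step 1: bank2 2->2 [HIT]
step 2: bank4 None->3 [EMPTY]
step 3: bank2 2->2 [HIT]
step 4: bank3 None->8 [EMPTY]
step 5: bank3 8->8 [HIT]
step 6: bank3 8->0 [CONFLICT]
step 7: bank1 None->8 [EMPTY]
step 8: bank2 2->7 [CONFLICT]
step 9: bank3 0->3 [CONFLICT]
step 10: bank4 3->3 [HIT]
step 11: bank3 3->3 [HIT]
step 12: bank3 3->3 [HIT]
step 13: bank2 7->0 [CONFLICT]
step 14: bank3 3->7 [CONFLICT]

CLASS = CONFLICT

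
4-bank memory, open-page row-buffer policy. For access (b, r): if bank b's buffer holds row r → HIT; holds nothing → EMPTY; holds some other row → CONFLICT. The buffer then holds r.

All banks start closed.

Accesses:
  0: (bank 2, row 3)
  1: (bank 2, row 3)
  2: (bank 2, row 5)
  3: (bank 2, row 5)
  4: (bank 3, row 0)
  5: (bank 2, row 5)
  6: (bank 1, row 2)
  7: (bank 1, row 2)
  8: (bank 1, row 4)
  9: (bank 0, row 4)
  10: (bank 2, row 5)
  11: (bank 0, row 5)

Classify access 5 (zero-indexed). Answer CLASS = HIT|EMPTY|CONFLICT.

CLASS = HIT

step 0: bank2 None->3 [EMPTY]
step 1: bank2 3->3 [HIT]
step 2: bank2 3->5 [CONFLICT]
step 3: bank2 5->5 [HIT]
step 4: bank3 None->0 [EMPTY]
step 5: bank2 5->5 [HIT]
step 6: bank1 None->2 [EMPTY]
step 7: bank1 2->2 [HIT]
step 8: bank1 2->4 [CONFLICT]
step 9: bank0 None->4 [EMPTY]
step 10: bank2 5->5 [HIT]
step 11: bank0 4->5 [CONFLICT]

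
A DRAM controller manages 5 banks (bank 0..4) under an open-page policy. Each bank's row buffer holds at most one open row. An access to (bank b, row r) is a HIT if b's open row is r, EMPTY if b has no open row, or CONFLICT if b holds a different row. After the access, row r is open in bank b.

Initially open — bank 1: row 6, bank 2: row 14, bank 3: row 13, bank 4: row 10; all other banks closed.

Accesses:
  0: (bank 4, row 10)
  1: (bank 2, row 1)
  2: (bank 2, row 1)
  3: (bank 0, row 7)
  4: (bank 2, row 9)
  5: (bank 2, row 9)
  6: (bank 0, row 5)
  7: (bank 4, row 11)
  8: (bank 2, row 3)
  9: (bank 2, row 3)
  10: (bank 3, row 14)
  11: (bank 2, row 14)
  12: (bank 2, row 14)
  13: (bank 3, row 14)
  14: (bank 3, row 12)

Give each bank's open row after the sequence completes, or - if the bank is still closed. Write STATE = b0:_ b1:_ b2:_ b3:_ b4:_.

  [0] b4 r10: had r10 ⇒ H
  [1] b2 r1: had r14 ⇒ C
  [2] b2 r1: had r1 ⇒ H
  [3] b0 r7: no row ⇒ E
  [4] b2 r9: had r1 ⇒ C
  [5] b2 r9: had r9 ⇒ H
  [6] b0 r5: had r7 ⇒ C
  [7] b4 r11: had r10 ⇒ C
  [8] b2 r3: had r9 ⇒ C
  [9] b2 r3: had r3 ⇒ H
  [10] b3 r14: had r13 ⇒ C
  [11] b2 r14: had r3 ⇒ C
  [12] b2 r14: had r14 ⇒ H
  [13] b3 r14: had r14 ⇒ H
  [14] b3 r12: had r14 ⇒ C

STATE = b0:5 b1:6 b2:14 b3:12 b4:11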